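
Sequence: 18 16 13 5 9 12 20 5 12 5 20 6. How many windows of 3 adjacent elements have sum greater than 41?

1

18 16 13 → sum 47  > 41 ✓
16 13 5 → sum 34
13 5 9 → sum 27
5 9 12 → sum 26
9 12 20 → sum 41
12 20 5 → sum 37
20 5 12 → sum 37
5 12 5 → sum 22
12 5 20 → sum 37
5 20 6 → sum 31
1 window satisfy the condition.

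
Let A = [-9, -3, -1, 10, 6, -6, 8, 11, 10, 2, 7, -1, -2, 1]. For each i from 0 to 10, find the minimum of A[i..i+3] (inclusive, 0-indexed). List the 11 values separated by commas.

-9, -3, -6, -6, -6, -6, 2, 2, -1, -2, -2

(-9, -3, -1, 10) → min -9
(-3, -1, 10, 6) → min -3
(-1, 10, 6, -6) → min -6
(10, 6, -6, 8) → min -6
(6, -6, 8, 11) → min -6
(-6, 8, 11, 10) → min -6
(8, 11, 10, 2) → min 2
(11, 10, 2, 7) → min 2
(10, 2, 7, -1) → min -1
(2, 7, -1, -2) → min -2
(7, -1, -2, 1) → min -2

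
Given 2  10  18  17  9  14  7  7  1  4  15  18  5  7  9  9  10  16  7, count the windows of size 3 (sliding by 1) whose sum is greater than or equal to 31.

2 10 18 → sum 30
10 18 17 → sum 45  ≥ 31 ✓
18 17 9 → sum 44  ≥ 31 ✓
17 9 14 → sum 40  ≥ 31 ✓
9 14 7 → sum 30
14 7 7 → sum 28
7 7 1 → sum 15
7 1 4 → sum 12
1 4 15 → sum 20
4 15 18 → sum 37  ≥ 31 ✓
15 18 5 → sum 38  ≥ 31 ✓
18 5 7 → sum 30
5 7 9 → sum 21
7 9 9 → sum 25
9 9 10 → sum 28
9 10 16 → sum 35  ≥ 31 ✓
10 16 7 → sum 33  ≥ 31 ✓
7 windows satisfy the condition.

7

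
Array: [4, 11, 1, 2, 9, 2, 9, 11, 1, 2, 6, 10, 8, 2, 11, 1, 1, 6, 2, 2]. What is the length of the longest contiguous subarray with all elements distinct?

7

[4] len 1
[4, 11] len 2
[4, 11, 1] len 3
[4, 11, 1, 2] len 4
[4, 11, 1, 2, 9] len 5
[9, 2] len 2
[2, 9] len 2
[2, 9, 11] len 3
[2, 9, 11, 1] len 4
[9, 11, 1, 2] len 4
[9, 11, 1, 2, 6] len 5
[9, 11, 1, 2, 6, 10] len 6
[9, 11, 1, 2, 6, 10, 8] len 7
[6, 10, 8, 2] len 4
[6, 10, 8, 2, 11] len 5
[6, 10, 8, 2, 11, 1] len 6
[1] len 1
[1, 6] len 2
[1, 6, 2] len 3
[2] len 1
Longest all-distinct length: 7.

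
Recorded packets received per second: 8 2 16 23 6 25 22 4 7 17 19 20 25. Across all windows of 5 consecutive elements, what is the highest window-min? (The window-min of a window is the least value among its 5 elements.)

7

Window mins for each of the 9 positions:
8 2 16 23 6 → min 2
2 16 23 6 25 → min 2
16 23 6 25 22 → min 6
23 6 25 22 4 → min 4
6 25 22 4 7 → min 4
25 22 4 7 17 → min 4
22 4 7 17 19 → min 4
4 7 17 19 20 → min 4
7 17 19 20 25 → min 7
Highest of these is 7.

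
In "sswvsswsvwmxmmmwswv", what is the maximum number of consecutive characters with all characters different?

5

[s] len 1
[s] len 1
[s, w] len 2
[s, w, v] len 3
[w, v, s] len 3
[s] len 1
[s, w] len 2
[w, s] len 2
[w, s, v] len 3
[s, v, w] len 3
[s, v, w, m] len 4
[s, v, w, m, x] len 5
[x, m] len 2
[m] len 1
[m] len 1
[m, w] len 2
[m, w, s] len 3
[s, w] len 2
[s, w, v] len 3
Longest all-distinct length: 5.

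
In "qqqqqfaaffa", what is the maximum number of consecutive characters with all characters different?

3

[q] len 1
[q] len 1
[q] len 1
[q] len 1
[q] len 1
[q, f] len 2
[q, f, a] len 3
[a] len 1
[a, f] len 2
[f] len 1
[f, a] len 2
Longest all-distinct length: 3.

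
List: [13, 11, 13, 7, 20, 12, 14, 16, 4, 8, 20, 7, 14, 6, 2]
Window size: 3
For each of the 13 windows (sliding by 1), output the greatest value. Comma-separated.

13, 13, 20, 20, 20, 16, 16, 16, 20, 20, 20, 14, 14

13 11 13 → max 13
11 13 7 → max 13
13 7 20 → max 20
7 20 12 → max 20
20 12 14 → max 20
12 14 16 → max 16
14 16 4 → max 16
16 4 8 → max 16
4 8 20 → max 20
8 20 7 → max 20
20 7 14 → max 20
7 14 6 → max 14
14 6 2 → max 14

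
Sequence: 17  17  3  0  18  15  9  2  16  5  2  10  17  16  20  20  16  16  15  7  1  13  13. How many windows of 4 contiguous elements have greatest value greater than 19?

[17, 17, 3, 0] → max 17
[17, 3, 0, 18] → max 18
[3, 0, 18, 15] → max 18
[0, 18, 15, 9] → max 18
[18, 15, 9, 2] → max 18
[15, 9, 2, 16] → max 16
[9, 2, 16, 5] → max 16
[2, 16, 5, 2] → max 16
[16, 5, 2, 10] → max 16
[5, 2, 10, 17] → max 17
[2, 10, 17, 16] → max 17
[10, 17, 16, 20] → max 20  > 19 ✓
[17, 16, 20, 20] → max 20  > 19 ✓
[16, 20, 20, 16] → max 20  > 19 ✓
[20, 20, 16, 16] → max 20  > 19 ✓
[20, 16, 16, 15] → max 20  > 19 ✓
[16, 16, 15, 7] → max 16
[16, 15, 7, 1] → max 16
[15, 7, 1, 13] → max 15
[7, 1, 13, 13] → max 13
5 windows satisfy the condition.

5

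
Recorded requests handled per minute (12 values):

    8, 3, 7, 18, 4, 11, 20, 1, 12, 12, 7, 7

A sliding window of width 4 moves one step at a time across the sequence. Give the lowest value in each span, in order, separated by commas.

[8, 3, 7, 18] → min 3
[3, 7, 18, 4] → min 3
[7, 18, 4, 11] → min 4
[18, 4, 11, 20] → min 4
[4, 11, 20, 1] → min 1
[11, 20, 1, 12] → min 1
[20, 1, 12, 12] → min 1
[1, 12, 12, 7] → min 1
[12, 12, 7, 7] → min 7

3, 3, 4, 4, 1, 1, 1, 1, 7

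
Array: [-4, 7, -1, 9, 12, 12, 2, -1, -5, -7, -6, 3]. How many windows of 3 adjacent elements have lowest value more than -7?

-4 7 -1 → min -4  > -7 ✓
7 -1 9 → min -1  > -7 ✓
-1 9 12 → min -1  > -7 ✓
9 12 12 → min 9  > -7 ✓
12 12 2 → min 2  > -7 ✓
12 2 -1 → min -1  > -7 ✓
2 -1 -5 → min -5  > -7 ✓
-1 -5 -7 → min -7
-5 -7 -6 → min -7
-7 -6 3 → min -7
7 windows satisfy the condition.

7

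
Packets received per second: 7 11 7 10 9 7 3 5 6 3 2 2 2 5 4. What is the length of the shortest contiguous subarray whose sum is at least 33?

add 7: running sum 7 < 33
add 11: running sum 18 < 33
add 7: running sum 25 < 33
add 10: shortest ending here [7, 11, 7, 10] sum 35, len 4
add 9: shortest ending here [11, 7, 10, 9] sum 37, len 4
add 7: shortest ending here [7, 10, 9, 7] sum 33, len 4
add 3: shortest ending here [7, 10, 9, 7, 3] sum 36, len 5
add 5: shortest ending here [10, 9, 7, 3, 5] sum 34, len 5
add 6: shortest ending here [10, 9, 7, 3, 5, 6] sum 40, len 6
add 3: shortest ending here [9, 7, 3, 5, 6, 3] sum 33, len 6
add 2: shortest ending here [9, 7, 3, 5, 6, 3, 2] sum 35, len 7
add 2: shortest ending here [9, 7, 3, 5, 6, 3, 2, 2] sum 37, len 8
add 2: shortest ending here [9, 7, 3, 5, 6, 3, 2, 2, 2] sum 39, len 9
add 5: shortest ending here [7, 3, 5, 6, 3, 2, 2, 2, 5] sum 35, len 9
add 4: shortest ending here [7, 3, 5, 6, 3, 2, 2, 2, 5, 4] sum 39, len 10
Shortest qualifying length: 4.

4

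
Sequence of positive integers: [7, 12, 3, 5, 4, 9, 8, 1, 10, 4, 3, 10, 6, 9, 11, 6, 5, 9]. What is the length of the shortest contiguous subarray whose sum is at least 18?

Extend right; whenever the sum reaches 18, record the length and shrink from the left:
add 7: running sum 7 < 18
add 12: shortest ending here [7, 12] sum 19, len 2
add 3: shortest ending here [7, 12, 3] sum 22, len 3
add 5: shortest ending here [12, 3, 5] sum 20, len 3
add 4: shortest ending here [12, 3, 5, 4] sum 24, len 4
add 9: shortest ending here [5, 4, 9] sum 18, len 3
add 8: shortest ending here [4, 9, 8] sum 21, len 3
add 1: shortest ending here [9, 8, 1] sum 18, len 3
add 10: shortest ending here [8, 1, 10] sum 19, len 3
add 4: shortest ending here [8, 1, 10, 4] sum 23, len 4
add 3: shortest ending here [1, 10, 4, 3] sum 18, len 4
add 10: shortest ending here [10, 4, 3, 10] sum 27, len 4
add 6: shortest ending here [3, 10, 6] sum 19, len 3
add 9: shortest ending here [10, 6, 9] sum 25, len 3
add 11: shortest ending here [9, 11] sum 20, len 2
add 6: shortest ending here [9, 11, 6] sum 26, len 3
add 5: shortest ending here [11, 6, 5] sum 22, len 3
add 9: shortest ending here [6, 5, 9] sum 20, len 3
Shortest qualifying length: 2.

2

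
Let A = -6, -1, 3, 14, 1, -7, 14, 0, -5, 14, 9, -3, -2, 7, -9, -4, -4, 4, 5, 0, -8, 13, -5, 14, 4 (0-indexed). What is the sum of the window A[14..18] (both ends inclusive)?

-8

Elements at indices 14..18: -9, -4, -4, 4, 5
sum(-9, -4, -4, 4, 5) = -8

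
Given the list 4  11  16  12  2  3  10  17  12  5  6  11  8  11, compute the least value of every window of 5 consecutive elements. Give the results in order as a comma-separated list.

2, 2, 2, 2, 2, 3, 5, 5, 5, 5

[4, 11, 16, 12, 2] → min 2
[11, 16, 12, 2, 3] → min 2
[16, 12, 2, 3, 10] → min 2
[12, 2, 3, 10, 17] → min 2
[2, 3, 10, 17, 12] → min 2
[3, 10, 17, 12, 5] → min 3
[10, 17, 12, 5, 6] → min 5
[17, 12, 5, 6, 11] → min 5
[12, 5, 6, 11, 8] → min 5
[5, 6, 11, 8, 11] → min 5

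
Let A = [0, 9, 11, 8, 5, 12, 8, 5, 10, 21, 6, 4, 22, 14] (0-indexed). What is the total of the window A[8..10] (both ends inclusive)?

Elements at indices 8..10: 10, 21, 6
sum(10, 21, 6) = 37

37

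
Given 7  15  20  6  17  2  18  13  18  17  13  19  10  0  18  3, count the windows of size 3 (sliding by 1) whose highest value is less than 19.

8

7 15 20 → max 20
15 20 6 → max 20
20 6 17 → max 20
6 17 2 → max 17  < 19 ✓
17 2 18 → max 18  < 19 ✓
2 18 13 → max 18  < 19 ✓
18 13 18 → max 18  < 19 ✓
13 18 17 → max 18  < 19 ✓
18 17 13 → max 18  < 19 ✓
17 13 19 → max 19
13 19 10 → max 19
19 10 0 → max 19
10 0 18 → max 18  < 19 ✓
0 18 3 → max 18  < 19 ✓
8 windows satisfy the condition.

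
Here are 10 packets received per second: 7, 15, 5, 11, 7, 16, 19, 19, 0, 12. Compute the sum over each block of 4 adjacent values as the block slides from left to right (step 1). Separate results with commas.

38, 38, 39, 53, 61, 54, 50

[7, 15, 5, 11] → sum 38
[15, 5, 11, 7] → sum 38
[5, 11, 7, 16] → sum 39
[11, 7, 16, 19] → sum 53
[7, 16, 19, 19] → sum 61
[16, 19, 19, 0] → sum 54
[19, 19, 0, 12] → sum 50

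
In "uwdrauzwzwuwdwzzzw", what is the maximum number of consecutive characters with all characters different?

[u] len 1
[u, w] len 2
[u, w, d] len 3
[u, w, d, r] len 4
[u, w, d, r, a] len 5
[w, d, r, a, u] len 5
[w, d, r, a, u, z] len 6
[d, r, a, u, z, w] len 6
[w, z] len 2
[z, w] len 2
[z, w, u] len 3
[u, w] len 2
[u, w, d] len 3
[d, w] len 2
[d, w, z] len 3
[z] len 1
[z] len 1
[z, w] len 2
Longest all-distinct length: 6.

6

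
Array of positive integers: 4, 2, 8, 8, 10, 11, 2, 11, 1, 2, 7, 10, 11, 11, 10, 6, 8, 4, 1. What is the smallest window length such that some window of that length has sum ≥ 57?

Extend right; whenever the sum reaches 57, record the length and shrink from the left:
add 4: running sum 4 < 57
add 2: running sum 6 < 57
add 8: running sum 14 < 57
add 8: running sum 22 < 57
add 10: running sum 32 < 57
add 11: running sum 43 < 57
add 2: running sum 45 < 57
add 11: running sum 56 < 57
end 8: [4, 2, 8, 8, 10, 11, 2, 11, 1] sum 57, len 9
end 9: [4, 2, 8, 8, 10, 11, 2, 11, 1, 2] sum 59, len 10
end 10: [8, 8, 10, 11, 2, 11, 1, 2, 7] sum 60, len 9
end 11: [8, 10, 11, 2, 11, 1, 2, 7, 10] sum 62, len 9
end 12: [10, 11, 2, 11, 1, 2, 7, 10, 11] sum 65, len 9
end 13: [11, 2, 11, 1, 2, 7, 10, 11, 11] sum 66, len 9
end 14: [11, 1, 2, 7, 10, 11, 11, 10] sum 63, len 8
end 15: [2, 7, 10, 11, 11, 10, 6] sum 57, len 7
end 16: [7, 10, 11, 11, 10, 6, 8] sum 63, len 7
end 17: [10, 11, 11, 10, 6, 8, 4] sum 60, len 7
end 18: [10, 11, 11, 10, 6, 8, 4, 1] sum 61, len 8
Shortest qualifying length: 7.

7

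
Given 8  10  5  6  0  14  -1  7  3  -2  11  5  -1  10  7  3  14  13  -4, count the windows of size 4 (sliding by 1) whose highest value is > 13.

7

8 10 5 6 → max 10
10 5 6 0 → max 10
5 6 0 14 → max 14  > 13 ✓
6 0 14 -1 → max 14  > 13 ✓
0 14 -1 7 → max 14  > 13 ✓
14 -1 7 3 → max 14  > 13 ✓
-1 7 3 -2 → max 7
7 3 -2 11 → max 11
3 -2 11 5 → max 11
-2 11 5 -1 → max 11
11 5 -1 10 → max 11
5 -1 10 7 → max 10
-1 10 7 3 → max 10
10 7 3 14 → max 14  > 13 ✓
7 3 14 13 → max 14  > 13 ✓
3 14 13 -4 → max 14  > 13 ✓
7 windows satisfy the condition.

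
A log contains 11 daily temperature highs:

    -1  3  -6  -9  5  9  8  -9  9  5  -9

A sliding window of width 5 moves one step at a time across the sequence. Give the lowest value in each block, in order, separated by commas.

(-1, 3, -6, -9, 5) → min -9
(3, -6, -9, 5, 9) → min -9
(-6, -9, 5, 9, 8) → min -9
(-9, 5, 9, 8, -9) → min -9
(5, 9, 8, -9, 9) → min -9
(9, 8, -9, 9, 5) → min -9
(8, -9, 9, 5, -9) → min -9

-9, -9, -9, -9, -9, -9, -9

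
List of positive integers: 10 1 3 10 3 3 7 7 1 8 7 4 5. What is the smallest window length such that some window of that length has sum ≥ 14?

2

add 10: running sum 10 < 14
add 1: running sum 11 < 14
end 2: [10, 1, 3] sum 14, len 3
end 3: [1, 3, 10] sum 14, len 3
end 4: [3, 10, 3] sum 16, len 3
end 5: [10, 3, 3] sum 16, len 3
end 6: [10, 3, 3, 7] sum 23, len 4
end 7: [7, 7] sum 14, len 2
end 8: [7, 7, 1] sum 15, len 3
end 9: [7, 1, 8] sum 16, len 3
end 10: [8, 7] sum 15, len 2
end 11: [8, 7, 4] sum 19, len 3
end 12: [7, 4, 5] sum 16, len 3
Shortest qualifying length: 2.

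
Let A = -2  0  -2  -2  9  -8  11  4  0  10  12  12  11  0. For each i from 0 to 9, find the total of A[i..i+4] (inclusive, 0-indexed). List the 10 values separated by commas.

-2 0 -2 -2 9 → sum 3
0 -2 -2 9 -8 → sum -3
-2 -2 9 -8 11 → sum 8
-2 9 -8 11 4 → sum 14
9 -8 11 4 0 → sum 16
-8 11 4 0 10 → sum 17
11 4 0 10 12 → sum 37
4 0 10 12 12 → sum 38
0 10 12 12 11 → sum 45
10 12 12 11 0 → sum 45

3, -3, 8, 14, 16, 17, 37, 38, 45, 45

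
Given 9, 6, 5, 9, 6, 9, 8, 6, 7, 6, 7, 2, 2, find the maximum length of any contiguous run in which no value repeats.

add 9: [9] len 1
add 6: [9, 6] len 2
add 5: [9, 6, 5] len 3
add 9 (repeat 9, move left end past it): [6, 5, 9] len 3
add 6 (repeat 6, move left end past it): [5, 9, 6] len 3
add 9 (repeat 9, move left end past it): [6, 9] len 2
add 8: [6, 9, 8] len 3
add 6 (repeat 6, move left end past it): [9, 8, 6] len 3
add 7: [9, 8, 6, 7] len 4
add 6 (repeat 6, move left end past it): [7, 6] len 2
add 7 (repeat 7, move left end past it): [6, 7] len 2
add 2: [6, 7, 2] len 3
add 2 (repeat 2, move left end past it): [2] len 1
Longest all-distinct length: 4.

4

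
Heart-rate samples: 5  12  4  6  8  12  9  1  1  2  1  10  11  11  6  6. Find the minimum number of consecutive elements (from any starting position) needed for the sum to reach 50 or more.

add 5: running sum 5 < 50
add 12: running sum 17 < 50
add 4: running sum 21 < 50
add 6: running sum 27 < 50
add 8: running sum 35 < 50
add 12: running sum 47 < 50
end 6: [12, 4, 6, 8, 12, 9] sum 51, len 6
end 7: [12, 4, 6, 8, 12, 9, 1] sum 52, len 7
end 8: [12, 4, 6, 8, 12, 9, 1, 1] sum 53, len 8
end 9: [12, 4, 6, 8, 12, 9, 1, 1, 2] sum 55, len 9
end 10: [12, 4, 6, 8, 12, 9, 1, 1, 2, 1] sum 56, len 10
end 11: [6, 8, 12, 9, 1, 1, 2, 1, 10] sum 50, len 9
end 12: [8, 12, 9, 1, 1, 2, 1, 10, 11] sum 55, len 9
end 13: [12, 9, 1, 1, 2, 1, 10, 11, 11] sum 58, len 9
end 14: [9, 1, 1, 2, 1, 10, 11, 11, 6] sum 52, len 9
end 15: [9, 1, 1, 2, 1, 10, 11, 11, 6, 6] sum 58, len 10
Shortest qualifying length: 6.

6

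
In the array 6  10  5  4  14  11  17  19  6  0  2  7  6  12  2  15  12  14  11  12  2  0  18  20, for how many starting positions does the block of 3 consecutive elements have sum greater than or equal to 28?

10

(6, 10, 5) → sum 21
(10, 5, 4) → sum 19
(5, 4, 14) → sum 23
(4, 14, 11) → sum 29  ≥ 28 ✓
(14, 11, 17) → sum 42  ≥ 28 ✓
(11, 17, 19) → sum 47  ≥ 28 ✓
(17, 19, 6) → sum 42  ≥ 28 ✓
(19, 6, 0) → sum 25
(6, 0, 2) → sum 8
(0, 2, 7) → sum 9
(2, 7, 6) → sum 15
(7, 6, 12) → sum 25
(6, 12, 2) → sum 20
(12, 2, 15) → sum 29  ≥ 28 ✓
(2, 15, 12) → sum 29  ≥ 28 ✓
(15, 12, 14) → sum 41  ≥ 28 ✓
(12, 14, 11) → sum 37  ≥ 28 ✓
(14, 11, 12) → sum 37  ≥ 28 ✓
(11, 12, 2) → sum 25
(12, 2, 0) → sum 14
(2, 0, 18) → sum 20
(0, 18, 20) → sum 38  ≥ 28 ✓
10 windows satisfy the condition.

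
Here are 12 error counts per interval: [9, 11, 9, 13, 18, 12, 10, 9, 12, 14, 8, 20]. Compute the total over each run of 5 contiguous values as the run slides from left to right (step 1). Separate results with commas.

60, 63, 62, 62, 61, 57, 53, 63

Sliding a size-5 window across the 12 values:
9 11 9 13 18 → sum 60
11 9 13 18 12 → sum 63
9 13 18 12 10 → sum 62
13 18 12 10 9 → sum 62
18 12 10 9 12 → sum 61
12 10 9 12 14 → sum 57
10 9 12 14 8 → sum 53
9 12 14 8 20 → sum 63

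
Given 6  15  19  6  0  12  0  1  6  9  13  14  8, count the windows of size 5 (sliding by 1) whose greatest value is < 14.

4

6 15 19 6 0 → max 19
15 19 6 0 12 → max 19
19 6 0 12 0 → max 19
6 0 12 0 1 → max 12  < 14 ✓
0 12 0 1 6 → max 12  < 14 ✓
12 0 1 6 9 → max 12  < 14 ✓
0 1 6 9 13 → max 13  < 14 ✓
1 6 9 13 14 → max 14
6 9 13 14 8 → max 14
4 windows satisfy the condition.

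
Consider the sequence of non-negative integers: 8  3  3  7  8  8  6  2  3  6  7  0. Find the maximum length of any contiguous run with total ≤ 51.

[8] sum 8 len 1
[8, 3] sum 11 len 2
[8, 3, 3] sum 14 len 3
[8, 3, 3, 7] sum 21 len 4
[8, 3, 3, 7, 8] sum 29 len 5
[8, 3, 3, 7, 8, 8] sum 37 len 6
[8, 3, 3, 7, 8, 8, 6] sum 43 len 7
[8, 3, 3, 7, 8, 8, 6, 2] sum 45 len 8
[8, 3, 3, 7, 8, 8, 6, 2, 3] sum 48 len 9
[3, 3, 7, 8, 8, 6, 2, 3, 6] sum 46 len 9
[3, 7, 8, 8, 6, 2, 3, 6, 7] sum 50 len 9
[3, 7, 8, 8, 6, 2, 3, 6, 7, 0] sum 50 len 10
Longest length seen: 10.

10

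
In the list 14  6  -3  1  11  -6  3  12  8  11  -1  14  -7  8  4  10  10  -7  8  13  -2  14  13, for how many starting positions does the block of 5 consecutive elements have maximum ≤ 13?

14 6 -3 1 11 → max 14
6 -3 1 11 -6 → max 11  ≤ 13 ✓
-3 1 11 -6 3 → max 11  ≤ 13 ✓
1 11 -6 3 12 → max 12  ≤ 13 ✓
11 -6 3 12 8 → max 12  ≤ 13 ✓
-6 3 12 8 11 → max 12  ≤ 13 ✓
3 12 8 11 -1 → max 12  ≤ 13 ✓
12 8 11 -1 14 → max 14
8 11 -1 14 -7 → max 14
11 -1 14 -7 8 → max 14
-1 14 -7 8 4 → max 14
14 -7 8 4 10 → max 14
-7 8 4 10 10 → max 10  ≤ 13 ✓
8 4 10 10 -7 → max 10  ≤ 13 ✓
4 10 10 -7 8 → max 10  ≤ 13 ✓
10 10 -7 8 13 → max 13  ≤ 13 ✓
10 -7 8 13 -2 → max 13  ≤ 13 ✓
-7 8 13 -2 14 → max 14
8 13 -2 14 13 → max 14
11 windows satisfy the condition.

11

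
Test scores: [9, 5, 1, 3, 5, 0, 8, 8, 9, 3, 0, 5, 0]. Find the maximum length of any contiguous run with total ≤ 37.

9

→ 9: sum 9, len 1
→ 5: sum 14, len 2
→ 1: sum 15, len 3
→ 3: sum 18, len 4
→ 5: sum 23, len 5
→ 0: sum 23, len 6
→ 8: sum 31, len 7
→ 8 (dropped 9): sum 30, len 7
→ 9 (dropped 5): sum 34, len 7
→ 3: sum 37, len 8
→ 0: sum 37, len 9
→ 5 (dropped 1, 3, 5): sum 33, len 7
→ 0: sum 33, len 8
Longest length seen: 9.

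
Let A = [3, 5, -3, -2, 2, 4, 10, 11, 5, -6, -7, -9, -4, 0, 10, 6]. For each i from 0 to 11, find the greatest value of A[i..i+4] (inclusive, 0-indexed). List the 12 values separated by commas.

[3, 5, -3, -2, 2] → max 5
[5, -3, -2, 2, 4] → max 5
[-3, -2, 2, 4, 10] → max 10
[-2, 2, 4, 10, 11] → max 11
[2, 4, 10, 11, 5] → max 11
[4, 10, 11, 5, -6] → max 11
[10, 11, 5, -6, -7] → max 11
[11, 5, -6, -7, -9] → max 11
[5, -6, -7, -9, -4] → max 5
[-6, -7, -9, -4, 0] → max 0
[-7, -9, -4, 0, 10] → max 10
[-9, -4, 0, 10, 6] → max 10

5, 5, 10, 11, 11, 11, 11, 11, 5, 0, 10, 10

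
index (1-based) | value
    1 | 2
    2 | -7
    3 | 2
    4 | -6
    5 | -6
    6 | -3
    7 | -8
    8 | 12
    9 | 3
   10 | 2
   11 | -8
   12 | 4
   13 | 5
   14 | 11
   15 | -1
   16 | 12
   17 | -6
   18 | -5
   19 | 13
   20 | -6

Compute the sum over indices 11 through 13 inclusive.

Elements at indices 11..13: -8, 4, 5
sum(-8, 4, 5) = 1

1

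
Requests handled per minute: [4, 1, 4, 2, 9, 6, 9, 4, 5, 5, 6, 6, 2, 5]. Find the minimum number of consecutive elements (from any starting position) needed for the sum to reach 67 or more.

Extend right; whenever the sum reaches 67, record the length and shrink from the left:
add 4: running sum 4 < 67
add 1: running sum 5 < 67
add 4: running sum 9 < 67
add 2: running sum 11 < 67
add 9: running sum 20 < 67
add 6: running sum 26 < 67
add 9: running sum 35 < 67
add 4: running sum 39 < 67
add 5: running sum 44 < 67
add 5: running sum 49 < 67
add 6: running sum 55 < 67
add 6: running sum 61 < 67
add 2: running sum 63 < 67
add 5: shortest ending here [4, 1, 4, 2, 9, 6, 9, 4, 5, 5, 6, 6, 2, 5] sum 68, len 14
Shortest qualifying length: 14.

14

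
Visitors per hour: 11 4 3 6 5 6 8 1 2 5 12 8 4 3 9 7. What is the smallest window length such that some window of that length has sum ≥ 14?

add 11: running sum 11 < 14
end 1: [11, 4] sum 15, len 2
end 2: [11, 4, 3] sum 18, len 3
end 3: [11, 4, 3, 6] sum 24, len 4
end 4: [3, 6, 5] sum 14, len 3
end 5: [6, 5, 6] sum 17, len 3
end 6: [6, 8] sum 14, len 2
end 7: [6, 8, 1] sum 15, len 3
end 8: [6, 8, 1, 2] sum 17, len 4
end 9: [8, 1, 2, 5] sum 16, len 4
end 10: [5, 12] sum 17, len 2
end 11: [12, 8] sum 20, len 2
end 12: [12, 8, 4] sum 24, len 3
end 13: [8, 4, 3] sum 15, len 3
end 14: [4, 3, 9] sum 16, len 3
end 15: [9, 7] sum 16, len 2
Shortest qualifying length: 2.

2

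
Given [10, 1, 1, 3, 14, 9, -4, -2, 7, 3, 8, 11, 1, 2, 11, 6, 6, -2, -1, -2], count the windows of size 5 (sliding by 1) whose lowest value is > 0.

(10, 1, 1, 3, 14) → min 1  > 0 ✓
(1, 1, 3, 14, 9) → min 1  > 0 ✓
(1, 3, 14, 9, -4) → min -4
(3, 14, 9, -4, -2) → min -4
(14, 9, -4, -2, 7) → min -4
(9, -4, -2, 7, 3) → min -4
(-4, -2, 7, 3, 8) → min -4
(-2, 7, 3, 8, 11) → min -2
(7, 3, 8, 11, 1) → min 1  > 0 ✓
(3, 8, 11, 1, 2) → min 1  > 0 ✓
(8, 11, 1, 2, 11) → min 1  > 0 ✓
(11, 1, 2, 11, 6) → min 1  > 0 ✓
(1, 2, 11, 6, 6) → min 1  > 0 ✓
(2, 11, 6, 6, -2) → min -2
(11, 6, 6, -2, -1) → min -2
(6, 6, -2, -1, -2) → min -2
7 windows satisfy the condition.

7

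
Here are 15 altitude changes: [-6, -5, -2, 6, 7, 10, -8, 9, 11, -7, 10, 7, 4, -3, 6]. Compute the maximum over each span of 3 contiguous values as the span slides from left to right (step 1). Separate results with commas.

-6 -5 -2 → max -2
-5 -2 6 → max 6
-2 6 7 → max 7
6 7 10 → max 10
7 10 -8 → max 10
10 -8 9 → max 10
-8 9 11 → max 11
9 11 -7 → max 11
11 -7 10 → max 11
-7 10 7 → max 10
10 7 4 → max 10
7 4 -3 → max 7
4 -3 6 → max 6

-2, 6, 7, 10, 10, 10, 11, 11, 11, 10, 10, 7, 6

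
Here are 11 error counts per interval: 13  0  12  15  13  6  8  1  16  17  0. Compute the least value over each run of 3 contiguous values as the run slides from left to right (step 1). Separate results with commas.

0, 0, 12, 6, 6, 1, 1, 1, 0

13 0 12 → min 0
0 12 15 → min 0
12 15 13 → min 12
15 13 6 → min 6
13 6 8 → min 6
6 8 1 → min 1
8 1 16 → min 1
1 16 17 → min 1
16 17 0 → min 0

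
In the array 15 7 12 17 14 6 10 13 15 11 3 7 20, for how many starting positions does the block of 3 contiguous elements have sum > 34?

5

(15, 7, 12) → sum 34
(7, 12, 17) → sum 36  > 34 ✓
(12, 17, 14) → sum 43  > 34 ✓
(17, 14, 6) → sum 37  > 34 ✓
(14, 6, 10) → sum 30
(6, 10, 13) → sum 29
(10, 13, 15) → sum 38  > 34 ✓
(13, 15, 11) → sum 39  > 34 ✓
(15, 11, 3) → sum 29
(11, 3, 7) → sum 21
(3, 7, 20) → sum 30
5 windows satisfy the condition.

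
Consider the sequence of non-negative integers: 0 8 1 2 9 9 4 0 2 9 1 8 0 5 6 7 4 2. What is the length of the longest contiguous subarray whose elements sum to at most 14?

4

Extend to the right; shrink from the left whenever the sum exceeds 14:
[0] sum 0 len 1
[0, 8] sum 8 len 2
[0, 8, 1] sum 9 len 3
[0, 8, 1, 2] sum 11 len 4
[1, 2, 9] sum 12 len 3
[9] sum 9 len 1
[9, 4] sum 13 len 2
[9, 4, 0] sum 13 len 3
[4, 0, 2] sum 6 len 3
[0, 2, 9] sum 11 len 3
[0, 2, 9, 1] sum 12 len 4
[1, 8] sum 9 len 2
[1, 8, 0] sum 9 len 3
[1, 8, 0, 5] sum 14 len 4
[0, 5, 6] sum 11 len 3
[6, 7] sum 13 len 2
[7, 4] sum 11 len 2
[7, 4, 2] sum 13 len 3
Longest length seen: 4.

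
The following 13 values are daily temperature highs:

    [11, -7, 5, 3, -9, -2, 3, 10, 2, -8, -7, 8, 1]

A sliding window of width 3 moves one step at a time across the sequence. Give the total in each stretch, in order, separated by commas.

9, 1, -1, -8, -8, 11, 15, 4, -13, -7, 2

[11, -7, 5] → sum 9
[-7, 5, 3] → sum 1
[5, 3, -9] → sum -1
[3, -9, -2] → sum -8
[-9, -2, 3] → sum -8
[-2, 3, 10] → sum 11
[3, 10, 2] → sum 15
[10, 2, -8] → sum 4
[2, -8, -7] → sum -13
[-8, -7, 8] → sum -7
[-7, 8, 1] → sum 2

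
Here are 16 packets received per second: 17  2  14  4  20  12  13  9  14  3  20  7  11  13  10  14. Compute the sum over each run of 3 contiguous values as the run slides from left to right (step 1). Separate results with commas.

17 2 14 → sum 33
2 14 4 → sum 20
14 4 20 → sum 38
4 20 12 → sum 36
20 12 13 → sum 45
12 13 9 → sum 34
13 9 14 → sum 36
9 14 3 → sum 26
14 3 20 → sum 37
3 20 7 → sum 30
20 7 11 → sum 38
7 11 13 → sum 31
11 13 10 → sum 34
13 10 14 → sum 37

33, 20, 38, 36, 45, 34, 36, 26, 37, 30, 38, 31, 34, 37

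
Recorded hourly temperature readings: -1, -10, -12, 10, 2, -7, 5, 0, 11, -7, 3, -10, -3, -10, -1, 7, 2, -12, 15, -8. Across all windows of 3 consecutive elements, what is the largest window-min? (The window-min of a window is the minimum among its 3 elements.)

0

(-1, -10, -12) → min -12
(-10, -12, 10) → min -12
(-12, 10, 2) → min -12
(10, 2, -7) → min -7
(2, -7, 5) → min -7
(-7, 5, 0) → min -7
(5, 0, 11) → min 0
(0, 11, -7) → min -7
(11, -7, 3) → min -7
(-7, 3, -10) → min -10
(3, -10, -3) → min -10
(-10, -3, -10) → min -10
(-3, -10, -1) → min -10
(-10, -1, 7) → min -10
(-1, 7, 2) → min -1
(7, 2, -12) → min -12
(2, -12, 15) → min -12
(-12, 15, -8) → min -12
Largest of these is 0.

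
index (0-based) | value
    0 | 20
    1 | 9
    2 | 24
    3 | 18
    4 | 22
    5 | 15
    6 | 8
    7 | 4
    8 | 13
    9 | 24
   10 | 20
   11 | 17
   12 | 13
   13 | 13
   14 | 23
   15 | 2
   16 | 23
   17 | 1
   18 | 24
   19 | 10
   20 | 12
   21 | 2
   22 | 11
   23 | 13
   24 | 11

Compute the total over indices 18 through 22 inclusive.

59

Elements at indices 18..22: 24, 10, 12, 2, 11
sum(24, 10, 12, 2, 11) = 59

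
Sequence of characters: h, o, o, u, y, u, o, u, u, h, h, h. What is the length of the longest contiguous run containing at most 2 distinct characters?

Extend right; when distinct count exceeds 2, shrink from the left:
add h: window [h] (1 distinct), len 1
add o: window [h, o] (2 distinct), len 2
add o: window [h, o, o] (2 distinct), len 3
add u: window [o, o, u] (2 distinct), len 3
add y: window [u, y] (2 distinct), len 2
add u: window [u, y, u] (2 distinct), len 3
add o: window [u, o] (2 distinct), len 2
add u: window [u, o, u] (2 distinct), len 3
add u: window [u, o, u, u] (2 distinct), len 4
add h: window [u, u, h] (2 distinct), len 3
add h: window [u, u, h, h] (2 distinct), len 4
add h: window [u, u, h, h, h] (2 distinct), len 5
Longest length with ≤2 distinct: 5.

5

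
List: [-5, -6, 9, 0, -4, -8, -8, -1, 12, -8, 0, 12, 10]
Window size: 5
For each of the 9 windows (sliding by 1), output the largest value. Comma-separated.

(-5, -6, 9, 0, -4) → max 9
(-6, 9, 0, -4, -8) → max 9
(9, 0, -4, -8, -8) → max 9
(0, -4, -8, -8, -1) → max 0
(-4, -8, -8, -1, 12) → max 12
(-8, -8, -1, 12, -8) → max 12
(-8, -1, 12, -8, 0) → max 12
(-1, 12, -8, 0, 12) → max 12
(12, -8, 0, 12, 10) → max 12

9, 9, 9, 0, 12, 12, 12, 12, 12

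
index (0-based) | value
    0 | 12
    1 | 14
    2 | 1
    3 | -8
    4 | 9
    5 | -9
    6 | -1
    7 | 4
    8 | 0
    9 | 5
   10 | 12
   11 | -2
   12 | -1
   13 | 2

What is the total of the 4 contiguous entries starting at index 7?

21

Elements at indices 7..10: 4, 0, 5, 12
sum(4, 0, 5, 12) = 21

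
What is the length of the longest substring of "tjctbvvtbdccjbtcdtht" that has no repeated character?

5

[t] len 1
[t, j] len 2
[t, j, c] len 3
[j, c, t] len 3
[j, c, t, b] len 4
[j, c, t, b, v] len 5
[v] len 1
[v, t] len 2
[v, t, b] len 3
[v, t, b, d] len 4
[v, t, b, d, c] len 5
[c] len 1
[c, j] len 2
[c, j, b] len 3
[c, j, b, t] len 4
[j, b, t, c] len 4
[j, b, t, c, d] len 5
[c, d, t] len 3
[c, d, t, h] len 4
[h, t] len 2
Longest all-distinct length: 5.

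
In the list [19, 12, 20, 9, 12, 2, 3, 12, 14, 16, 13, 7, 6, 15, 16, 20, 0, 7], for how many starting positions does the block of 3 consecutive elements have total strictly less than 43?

13

[19, 12, 20] → sum 51
[12, 20, 9] → sum 41  < 43 ✓
[20, 9, 12] → sum 41  < 43 ✓
[9, 12, 2] → sum 23  < 43 ✓
[12, 2, 3] → sum 17  < 43 ✓
[2, 3, 12] → sum 17  < 43 ✓
[3, 12, 14] → sum 29  < 43 ✓
[12, 14, 16] → sum 42  < 43 ✓
[14, 16, 13] → sum 43
[16, 13, 7] → sum 36  < 43 ✓
[13, 7, 6] → sum 26  < 43 ✓
[7, 6, 15] → sum 28  < 43 ✓
[6, 15, 16] → sum 37  < 43 ✓
[15, 16, 20] → sum 51
[16, 20, 0] → sum 36  < 43 ✓
[20, 0, 7] → sum 27  < 43 ✓
13 windows satisfy the condition.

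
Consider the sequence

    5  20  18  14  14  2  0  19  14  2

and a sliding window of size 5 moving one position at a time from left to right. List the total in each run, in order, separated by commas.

71, 68, 48, 49, 49, 37

(5, 20, 18, 14, 14) → sum 71
(20, 18, 14, 14, 2) → sum 68
(18, 14, 14, 2, 0) → sum 48
(14, 14, 2, 0, 19) → sum 49
(14, 2, 0, 19, 14) → sum 49
(2, 0, 19, 14, 2) → sum 37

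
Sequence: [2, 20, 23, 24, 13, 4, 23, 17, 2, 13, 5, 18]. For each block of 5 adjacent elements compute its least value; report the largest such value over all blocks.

(2, 20, 23, 24, 13) → min 2
(20, 23, 24, 13, 4) → min 4
(23, 24, 13, 4, 23) → min 4
(24, 13, 4, 23, 17) → min 4
(13, 4, 23, 17, 2) → min 2
(4, 23, 17, 2, 13) → min 2
(23, 17, 2, 13, 5) → min 2
(17, 2, 13, 5, 18) → min 2
Largest of these is 4.

4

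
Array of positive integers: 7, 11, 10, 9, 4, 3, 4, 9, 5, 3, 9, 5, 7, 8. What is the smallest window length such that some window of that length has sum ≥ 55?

add 7: running sum 7 < 55
add 11: running sum 18 < 55
add 10: running sum 28 < 55
add 9: running sum 37 < 55
add 4: running sum 41 < 55
add 3: running sum 44 < 55
add 4: running sum 48 < 55
end 7: [7, 11, 10, 9, 4, 3, 4, 9] sum 57, len 8
end 8: [11, 10, 9, 4, 3, 4, 9, 5] sum 55, len 8
end 9: [11, 10, 9, 4, 3, 4, 9, 5, 3] sum 58, len 9
end 10: [10, 9, 4, 3, 4, 9, 5, 3, 9] sum 56, len 9
end 11: [10, 9, 4, 3, 4, 9, 5, 3, 9, 5] sum 61, len 10
end 12: [9, 4, 3, 4, 9, 5, 3, 9, 5, 7] sum 58, len 10
end 13: [4, 3, 4, 9, 5, 3, 9, 5, 7, 8] sum 57, len 10
Shortest qualifying length: 8.

8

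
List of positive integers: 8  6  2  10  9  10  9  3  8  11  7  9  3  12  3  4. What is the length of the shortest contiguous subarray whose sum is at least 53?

Extend right; whenever the sum reaches 53, record the length and shrink from the left:
add 8: running sum 8 < 53
add 6: running sum 14 < 53
add 2: running sum 16 < 53
add 10: running sum 26 < 53
add 9: running sum 35 < 53
add 10: running sum 45 < 53
add 9: shortest ending here [8, 6, 2, 10, 9, 10, 9] sum 54, len 7
add 3: shortest ending here [8, 6, 2, 10, 9, 10, 9, 3] sum 57, len 8
add 8: shortest ending here [6, 2, 10, 9, 10, 9, 3, 8] sum 57, len 8
add 11: shortest ending here [10, 9, 10, 9, 3, 8, 11] sum 60, len 7
add 7: shortest ending here [9, 10, 9, 3, 8, 11, 7] sum 57, len 7
add 9: shortest ending here [10, 9, 3, 8, 11, 7, 9] sum 57, len 7
add 3: shortest ending here [10, 9, 3, 8, 11, 7, 9, 3] sum 60, len 8
add 12: shortest ending here [3, 8, 11, 7, 9, 3, 12] sum 53, len 7
add 3: shortest ending here [8, 11, 7, 9, 3, 12, 3] sum 53, len 7
add 4: shortest ending here [8, 11, 7, 9, 3, 12, 3, 4] sum 57, len 8
Shortest qualifying length: 7.

7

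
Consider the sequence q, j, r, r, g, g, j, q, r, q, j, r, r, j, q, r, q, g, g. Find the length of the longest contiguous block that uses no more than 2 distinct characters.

[q] 1 distinct, len 1
[q, j] 2 distinct, len 2
[j, r] 2 distinct, len 2
[j, r, r] 2 distinct, len 3
[r, r, g] 2 distinct, len 3
[r, r, g, g] 2 distinct, len 4
[g, g, j] 2 distinct, len 3
[j, q] 2 distinct, len 2
[q, r] 2 distinct, len 2
[q, r, q] 2 distinct, len 3
[q, j] 2 distinct, len 2
[j, r] 2 distinct, len 2
[j, r, r] 2 distinct, len 3
[j, r, r, j] 2 distinct, len 4
[j, q] 2 distinct, len 2
[q, r] 2 distinct, len 2
[q, r, q] 2 distinct, len 3
[q, g] 2 distinct, len 2
[q, g, g] 2 distinct, len 3
Longest length with ≤2 distinct: 4.

4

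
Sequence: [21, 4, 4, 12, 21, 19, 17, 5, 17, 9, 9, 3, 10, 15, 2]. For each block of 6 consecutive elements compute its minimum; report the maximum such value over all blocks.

5

(21, 4, 4, 12, 21, 19) → min 4
(4, 4, 12, 21, 19, 17) → min 4
(4, 12, 21, 19, 17, 5) → min 4
(12, 21, 19, 17, 5, 17) → min 5
(21, 19, 17, 5, 17, 9) → min 5
(19, 17, 5, 17, 9, 9) → min 5
(17, 5, 17, 9, 9, 3) → min 3
(5, 17, 9, 9, 3, 10) → min 3
(17, 9, 9, 3, 10, 15) → min 3
(9, 9, 3, 10, 15, 2) → min 2
Maximum of these is 5.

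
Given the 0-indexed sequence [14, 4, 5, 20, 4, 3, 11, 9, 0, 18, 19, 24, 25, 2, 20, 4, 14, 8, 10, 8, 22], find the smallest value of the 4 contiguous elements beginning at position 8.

Elements at indices 8..11: 0, 18, 19, 24
min(0, 18, 19, 24) = 0

0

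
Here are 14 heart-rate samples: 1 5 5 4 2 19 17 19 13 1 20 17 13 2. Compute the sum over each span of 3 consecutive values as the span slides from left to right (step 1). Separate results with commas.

11, 14, 11, 25, 38, 55, 49, 33, 34, 38, 50, 32

Sliding a size-3 window across the 14 values:
(1, 5, 5) → sum 11
(5, 5, 4) → sum 14
(5, 4, 2) → sum 11
(4, 2, 19) → sum 25
(2, 19, 17) → sum 38
(19, 17, 19) → sum 55
(17, 19, 13) → sum 49
(19, 13, 1) → sum 33
(13, 1, 20) → sum 34
(1, 20, 17) → sum 38
(20, 17, 13) → sum 50
(17, 13, 2) → sum 32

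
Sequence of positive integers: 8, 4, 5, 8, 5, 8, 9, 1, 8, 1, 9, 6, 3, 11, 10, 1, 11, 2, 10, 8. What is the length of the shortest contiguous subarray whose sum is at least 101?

16

add 8: running sum 8 < 101
add 4: running sum 12 < 101
add 5: running sum 17 < 101
add 8: running sum 25 < 101
add 5: running sum 30 < 101
add 8: running sum 38 < 101
add 9: running sum 47 < 101
add 1: running sum 48 < 101
add 8: running sum 56 < 101
add 1: running sum 57 < 101
add 9: running sum 66 < 101
add 6: running sum 72 < 101
add 3: running sum 75 < 101
add 11: running sum 86 < 101
add 10: running sum 96 < 101
add 1: running sum 97 < 101
end 16: [8, 4, 5, 8, 5, 8, 9, 1, 8, 1, 9, 6, 3, 11, 10, 1, 11] sum 108, len 17
end 17: [4, 5, 8, 5, 8, 9, 1, 8, 1, 9, 6, 3, 11, 10, 1, 11, 2] sum 102, len 17
end 18: [8, 5, 8, 9, 1, 8, 1, 9, 6, 3, 11, 10, 1, 11, 2, 10] sum 103, len 16
end 19: [5, 8, 9, 1, 8, 1, 9, 6, 3, 11, 10, 1, 11, 2, 10, 8] sum 103, len 16
Shortest qualifying length: 16.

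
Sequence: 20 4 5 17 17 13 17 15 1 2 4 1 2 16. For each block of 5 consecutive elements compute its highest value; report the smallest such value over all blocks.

4

[20, 4, 5, 17, 17] → max 20
[4, 5, 17, 17, 13] → max 17
[5, 17, 17, 13, 17] → max 17
[17, 17, 13, 17, 15] → max 17
[17, 13, 17, 15, 1] → max 17
[13, 17, 15, 1, 2] → max 17
[17, 15, 1, 2, 4] → max 17
[15, 1, 2, 4, 1] → max 15
[1, 2, 4, 1, 2] → max 4
[2, 4, 1, 2, 16] → max 16
Smallest of these is 4.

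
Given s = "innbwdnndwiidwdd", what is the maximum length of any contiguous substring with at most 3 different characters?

add i: window [i] (1 distinct), len 1
add n: window [i, n] (2 distinct), len 2
add n: window [i, n, n] (2 distinct), len 3
add b: window [i, n, n, b] (3 distinct), len 4
add w: window [n, n, b, w] (3 distinct), len 4
add d: window [b, w, d] (3 distinct), len 3
add n: window [w, d, n] (3 distinct), len 3
add n: window [w, d, n, n] (3 distinct), len 4
add d: window [w, d, n, n, d] (3 distinct), len 5
add w: window [w, d, n, n, d, w] (3 distinct), len 6
add i: window [d, w, i] (3 distinct), len 3
add i: window [d, w, i, i] (3 distinct), len 4
add d: window [d, w, i, i, d] (3 distinct), len 5
add w: window [d, w, i, i, d, w] (3 distinct), len 6
add d: window [d, w, i, i, d, w, d] (3 distinct), len 7
add d: window [d, w, i, i, d, w, d, d] (3 distinct), len 8
Longest length with ≤3 distinct: 8.

8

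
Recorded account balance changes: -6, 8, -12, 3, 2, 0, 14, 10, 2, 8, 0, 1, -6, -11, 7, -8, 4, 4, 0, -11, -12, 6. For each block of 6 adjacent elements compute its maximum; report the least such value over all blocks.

Window maxs for each of the 17 positions:
[-6, 8, -12, 3, 2, 0] → max 8
[8, -12, 3, 2, 0, 14] → max 14
[-12, 3, 2, 0, 14, 10] → max 14
[3, 2, 0, 14, 10, 2] → max 14
[2, 0, 14, 10, 2, 8] → max 14
[0, 14, 10, 2, 8, 0] → max 14
[14, 10, 2, 8, 0, 1] → max 14
[10, 2, 8, 0, 1, -6] → max 10
[2, 8, 0, 1, -6, -11] → max 8
[8, 0, 1, -6, -11, 7] → max 8
[0, 1, -6, -11, 7, -8] → max 7
[1, -6, -11, 7, -8, 4] → max 7
[-6, -11, 7, -8, 4, 4] → max 7
[-11, 7, -8, 4, 4, 0] → max 7
[7, -8, 4, 4, 0, -11] → max 7
[-8, 4, 4, 0, -11, -12] → max 4
[4, 4, 0, -11, -12, 6] → max 6
Least of these is 4.

4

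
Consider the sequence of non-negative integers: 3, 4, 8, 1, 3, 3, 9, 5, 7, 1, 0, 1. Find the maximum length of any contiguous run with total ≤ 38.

10

Extend to the right; shrink from the left whenever the sum exceeds 38:
add 3: [3] sum 3, len 1
add 4: [3, 4] sum 7, len 2
add 8: [3, 4, 8] sum 15, len 3
add 1: [3, 4, 8, 1] sum 16, len 4
add 3: [3, 4, 8, 1, 3] sum 19, len 5
add 3: [3, 4, 8, 1, 3, 3] sum 22, len 6
add 9: [3, 4, 8, 1, 3, 3, 9] sum 31, len 7
add 5: [3, 4, 8, 1, 3, 3, 9, 5] sum 36, len 8
add 7: [8, 1, 3, 3, 9, 5, 7] sum 36, len 7
add 1: [8, 1, 3, 3, 9, 5, 7, 1] sum 37, len 8
add 0: [8, 1, 3, 3, 9, 5, 7, 1, 0] sum 37, len 9
add 1: [8, 1, 3, 3, 9, 5, 7, 1, 0, 1] sum 38, len 10
Longest length seen: 10.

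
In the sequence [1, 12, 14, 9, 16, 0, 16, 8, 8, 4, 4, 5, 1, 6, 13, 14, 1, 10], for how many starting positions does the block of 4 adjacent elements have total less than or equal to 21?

3

(1, 12, 14, 9) → sum 36
(12, 14, 9, 16) → sum 51
(14, 9, 16, 0) → sum 39
(9, 16, 0, 16) → sum 41
(16, 0, 16, 8) → sum 40
(0, 16, 8, 8) → sum 32
(16, 8, 8, 4) → sum 36
(8, 8, 4, 4) → sum 24
(8, 4, 4, 5) → sum 21  ≤ 21 ✓
(4, 4, 5, 1) → sum 14  ≤ 21 ✓
(4, 5, 1, 6) → sum 16  ≤ 21 ✓
(5, 1, 6, 13) → sum 25
(1, 6, 13, 14) → sum 34
(6, 13, 14, 1) → sum 34
(13, 14, 1, 10) → sum 38
3 windows satisfy the condition.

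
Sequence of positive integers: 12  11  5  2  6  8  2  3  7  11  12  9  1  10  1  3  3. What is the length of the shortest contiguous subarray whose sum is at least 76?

11

add 12: running sum 12 < 76
add 11: running sum 23 < 76
add 5: running sum 28 < 76
add 2: running sum 30 < 76
add 6: running sum 36 < 76
add 8: running sum 44 < 76
add 2: running sum 46 < 76
add 3: running sum 49 < 76
add 7: running sum 56 < 76
add 11: running sum 67 < 76
end 10: [12, 11, 5, 2, 6, 8, 2, 3, 7, 11, 12] sum 79, len 11
end 11: [11, 5, 2, 6, 8, 2, 3, 7, 11, 12, 9] sum 76, len 11
end 12: [11, 5, 2, 6, 8, 2, 3, 7, 11, 12, 9, 1] sum 77, len 12
end 13: [5, 2, 6, 8, 2, 3, 7, 11, 12, 9, 1, 10] sum 76, len 12
end 14: [5, 2, 6, 8, 2, 3, 7, 11, 12, 9, 1, 10, 1] sum 77, len 13
end 15: [5, 2, 6, 8, 2, 3, 7, 11, 12, 9, 1, 10, 1, 3] sum 80, len 14
end 16: [6, 8, 2, 3, 7, 11, 12, 9, 1, 10, 1, 3, 3] sum 76, len 13
Shortest qualifying length: 11.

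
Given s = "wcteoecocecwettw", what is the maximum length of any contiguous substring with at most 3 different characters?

8

[w] 1 distinct, len 1
[w, c] 2 distinct, len 2
[w, c, t] 3 distinct, len 3
[c, t, e] 3 distinct, len 3
[t, e, o] 3 distinct, len 3
[t, e, o, e] 3 distinct, len 4
[e, o, e, c] 3 distinct, len 4
[e, o, e, c, o] 3 distinct, len 5
[e, o, e, c, o, c] 3 distinct, len 6
[e, o, e, c, o, c, e] 3 distinct, len 7
[e, o, e, c, o, c, e, c] 3 distinct, len 8
[c, e, c, w] 3 distinct, len 4
[c, e, c, w, e] 3 distinct, len 5
[w, e, t] 3 distinct, len 3
[w, e, t, t] 3 distinct, len 4
[w, e, t, t, w] 3 distinct, len 5
Longest length with ≤3 distinct: 8.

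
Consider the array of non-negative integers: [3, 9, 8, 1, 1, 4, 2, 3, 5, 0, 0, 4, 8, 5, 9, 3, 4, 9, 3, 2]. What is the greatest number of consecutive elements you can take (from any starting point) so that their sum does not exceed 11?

5

→ 3: sum 3, len 1
→ 9 (dropped 3): sum 9, len 1
→ 8 (dropped 9): sum 8, len 1
→ 1: sum 9, len 2
→ 1: sum 10, len 3
→ 4 (dropped 8): sum 6, len 3
→ 2: sum 8, len 4
→ 3: sum 11, len 5
→ 5 (dropped 1, 1, 4): sum 10, len 3
→ 0: sum 10, len 4
→ 0: sum 10, len 5
→ 4 (dropped 2, 3): sum 9, len 4
→ 8 (dropped 5, 0, 0, 4): sum 8, len 1
→ 5 (dropped 8): sum 5, len 1
→ 9 (dropped 5): sum 9, len 1
→ 3 (dropped 9): sum 3, len 1
→ 4: sum 7, len 2
→ 9 (dropped 3, 4): sum 9, len 1
→ 3 (dropped 9): sum 3, len 1
→ 2: sum 5, len 2
Longest length seen: 5.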